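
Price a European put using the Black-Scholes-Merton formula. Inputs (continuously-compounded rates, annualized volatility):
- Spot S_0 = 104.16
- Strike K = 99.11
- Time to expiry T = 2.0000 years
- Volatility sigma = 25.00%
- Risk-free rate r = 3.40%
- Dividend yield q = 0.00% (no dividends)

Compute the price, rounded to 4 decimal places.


Answer: Price = 8.7702

Derivation:
d1 = (ln(S/K) + (r - q + 0.5*sigma^2) * T) / (sigma * sqrt(T)) = 0.50967644
d2 = d1 - sigma * sqrt(T) = 0.15612305
exp(-rT) = 0.93426047; exp(-qT) = 1.00000000
P = K * exp(-rT) * N(-d2) - S_0 * exp(-qT) * N(-d1)
N(-d1) = 0.30513908; N(-d2) = 0.43796801
P = 99.1100 * 0.93426047 * 0.43796801 - 104.1600 * 1.00000000 * 0.30513908 = 8.7702


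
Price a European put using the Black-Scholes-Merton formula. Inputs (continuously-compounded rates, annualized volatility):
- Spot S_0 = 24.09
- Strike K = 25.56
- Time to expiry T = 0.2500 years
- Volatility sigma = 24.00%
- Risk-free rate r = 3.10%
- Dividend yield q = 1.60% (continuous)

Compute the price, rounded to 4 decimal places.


Answer: Price = 1.9889

Derivation:
d1 = (ln(S/K) + (r - q + 0.5*sigma^2) * T) / (sigma * sqrt(T)) = -0.40234844
d2 = d1 - sigma * sqrt(T) = -0.52234844
exp(-rT) = 0.99227995; exp(-qT) = 0.99600799
P = K * exp(-rT) * N(-d2) - S_0 * exp(-qT) * N(-d1)
N(-d1) = 0.65628620; N(-d2) = 0.69928613
P = 25.5600 * 0.99227995 * 0.69928613 - 24.0900 * 0.99600799 * 0.65628620 = 1.9889


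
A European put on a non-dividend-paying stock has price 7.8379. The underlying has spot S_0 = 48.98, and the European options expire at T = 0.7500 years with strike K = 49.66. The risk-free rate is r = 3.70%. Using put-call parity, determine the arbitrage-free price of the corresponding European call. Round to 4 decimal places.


Put-call parity: C - P = S_0 * exp(-qT) - K * exp(-rT).
S_0 * exp(-qT) = 48.9800 * 1.00000000 = 48.98000000
K * exp(-rT) = 49.6600 * 0.97263149 = 48.30088001
C = P + S*exp(-qT) - K*exp(-rT)
C = 7.8379 + 48.98000000 - 48.30088001 = 8.5170

Answer: Call price = 8.5170


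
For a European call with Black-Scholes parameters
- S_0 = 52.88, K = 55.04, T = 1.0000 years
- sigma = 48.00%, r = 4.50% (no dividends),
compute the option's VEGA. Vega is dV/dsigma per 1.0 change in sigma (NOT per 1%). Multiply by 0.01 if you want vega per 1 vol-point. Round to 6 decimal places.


d1 = 0.2503437540; d2 = -0.2296562460
phi(d1) = 0.3866348657; exp(-qT) = 1.0000000000; exp(-rT) = 0.9559974818
Vega = S * exp(-qT) * phi(d1) * sqrt(T) = 52.8800 * 1.0000000000 * 0.3866348657 * 1.0000000000 = 20.445252

Answer: Vega = 20.445252


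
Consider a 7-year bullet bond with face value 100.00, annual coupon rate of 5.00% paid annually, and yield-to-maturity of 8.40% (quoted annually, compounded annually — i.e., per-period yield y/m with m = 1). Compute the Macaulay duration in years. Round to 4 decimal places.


Coupon per period c = face * coupon_rate / m = 5.000000
Periods per year m = 1; per-period yield y/m = 0.084000
Number of cashflows N = 7
Cashflows (t years, CF_t, discount factor 1/(1+y/m)^(m*t), PV):
  t = 1.0000: CF_t = 5.000000, DF = 0.922509, PV = 4.612546
  t = 2.0000: CF_t = 5.000000, DF = 0.851023, PV = 4.255116
  t = 3.0000: CF_t = 5.000000, DF = 0.785077, PV = 3.925384
  t = 4.0000: CF_t = 5.000000, DF = 0.724241, PV = 3.621203
  t = 5.0000: CF_t = 5.000000, DF = 0.668119, PV = 3.340593
  t = 6.0000: CF_t = 5.000000, DF = 0.616346, PV = 3.081728
  t = 7.0000: CF_t = 105.000000, DF = 0.568585, PV = 59.701374
Price P = sum_t PV_t = 82.537944
Macaulay numerator sum_t t * PV_t:
  t * PV_t at t = 1.0000: 4.612546
  t * PV_t at t = 2.0000: 8.510233
  t * PV_t at t = 3.0000: 11.776152
  t * PV_t at t = 4.0000: 14.484812
  t * PV_t at t = 5.0000: 16.702966
  t * PV_t at t = 6.0000: 18.490368
  t * PV_t at t = 7.0000: 417.909615
Macaulay duration D = (sum_t t * PV_t) / P = 492.486693 / 82.537944 = 5.966791

Answer: Macaulay duration = 5.9668 years


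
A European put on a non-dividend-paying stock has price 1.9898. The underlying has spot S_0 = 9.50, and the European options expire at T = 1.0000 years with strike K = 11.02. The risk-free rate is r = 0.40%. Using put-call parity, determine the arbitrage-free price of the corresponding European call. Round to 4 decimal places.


Put-call parity: C - P = S_0 * exp(-qT) - K * exp(-rT).
S_0 * exp(-qT) = 9.5000 * 1.00000000 = 9.50000000
K * exp(-rT) = 11.0200 * 0.99600799 = 10.97600804
C = P + S*exp(-qT) - K*exp(-rT)
C = 1.9898 + 9.50000000 - 10.97600804 = 0.5138

Answer: Call price = 0.5138


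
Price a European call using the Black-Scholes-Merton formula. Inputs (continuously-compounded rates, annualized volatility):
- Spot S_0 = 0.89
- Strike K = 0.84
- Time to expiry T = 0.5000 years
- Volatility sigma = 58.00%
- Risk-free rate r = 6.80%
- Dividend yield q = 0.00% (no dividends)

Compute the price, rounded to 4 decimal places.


d1 = (ln(S/K) + (r - q + 0.5*sigma^2) * T) / (sigma * sqrt(T)) = 0.42894456
d2 = d1 - sigma * sqrt(T) = 0.01882262
exp(-rT) = 0.96657150; exp(-qT) = 1.00000000
C = S_0 * exp(-qT) * N(d1) - K * exp(-rT) * N(d2)
N(d1) = 0.66601821; N(d2) = 0.50750870
C = 0.8900 * 1.00000000 * 0.66601821 - 0.8400 * 0.96657150 * 0.50750870 = 0.1807

Answer: Price = 0.1807


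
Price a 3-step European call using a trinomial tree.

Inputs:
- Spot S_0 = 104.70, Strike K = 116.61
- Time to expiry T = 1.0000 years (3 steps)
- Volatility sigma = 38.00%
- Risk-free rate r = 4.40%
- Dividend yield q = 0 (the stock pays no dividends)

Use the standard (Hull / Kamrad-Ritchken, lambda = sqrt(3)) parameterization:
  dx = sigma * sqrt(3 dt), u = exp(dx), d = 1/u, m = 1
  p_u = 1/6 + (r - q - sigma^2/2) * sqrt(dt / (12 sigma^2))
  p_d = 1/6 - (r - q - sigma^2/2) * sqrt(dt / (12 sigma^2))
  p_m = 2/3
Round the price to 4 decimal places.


Answer: Price = V(0,0) = 13.2594

Derivation:
dt = T/N = 0.333333; dx = sigma*sqrt(3*dt) = 0.380000
u = exp(dx) = 1.462285; d = 1/u = 0.683861
p_u = 0.154298, p_m = 0.666667, p_d = 0.179035
Discount per step: exp(-r*dt) = 0.985440
Stock lattice S(k, j) with j the centered position index:
  k=0: S(0,+0) = 104.7000
  k=1: S(1,-1) = 71.6003; S(1,+0) = 104.7000; S(1,+1) = 153.1012
  k=2: S(2,-2) = 48.9647; S(2,-1) = 71.6003; S(2,+0) = 104.7000; S(2,+1) = 153.1012; S(2,+2) = 223.8775
  k=3: S(3,-3) = 33.4851; S(3,-2) = 48.9647; S(3,-1) = 71.6003; S(3,+0) = 104.7000; S(3,+1) = 153.1012; S(3,+2) = 223.8775; S(3,+3) = 327.3726
Terminal payoffs V(N, j) = max(S_T - K, 0):
  V(3,-3) = 0.000000; V(3,-2) = 0.000000; V(3,-1) = 0.000000; V(3,+0) = 0.000000; V(3,+1) = 36.491197; V(3,+2) = 107.267520; V(3,+3) = 210.762648
Backward induction: V(k, j) = exp(-r*dt) * [p_u * V(k+1, j+1) + p_m * V(k+1, j) + p_d * V(k+1, j-1)]
  V(2,-2) = exp(-r*dt) * [p_u*0.000000 + p_m*0.000000 + p_d*0.000000] = 0.000000
  V(2,-1) = exp(-r*dt) * [p_u*0.000000 + p_m*0.000000 + p_d*0.000000] = 0.000000
  V(2,+0) = exp(-r*dt) * [p_u*36.491197 + p_m*0.000000 + p_d*0.000000] = 5.548549
  V(2,+1) = exp(-r*dt) * [p_u*107.267520 + p_m*36.491197 + p_d*0.000000] = 40.283476
  V(2,+2) = exp(-r*dt) * [p_u*210.762648 + p_m*107.267520 + p_d*36.491197] = 108.955403
  V(1,-1) = exp(-r*dt) * [p_u*5.548549 + p_m*0.000000 + p_d*0.000000] = 0.843666
  V(1,+0) = exp(-r*dt) * [p_u*40.283476 + p_m*5.548549 + p_d*0.000000] = 9.770348
  V(1,+1) = exp(-r*dt) * [p_u*108.955403 + p_m*40.283476 + p_d*5.548549] = 44.010420
  V(0,+0) = exp(-r*dt) * [p_u*44.010420 + p_m*9.770348 + p_d*0.843666] = 13.259437


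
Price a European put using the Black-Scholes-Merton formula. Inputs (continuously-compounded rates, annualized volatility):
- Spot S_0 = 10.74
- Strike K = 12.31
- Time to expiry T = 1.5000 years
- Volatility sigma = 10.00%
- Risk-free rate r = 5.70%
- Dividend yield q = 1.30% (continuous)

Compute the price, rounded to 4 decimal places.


Answer: Price = 1.0030

Derivation:
d1 = (ln(S/K) + (r - q + 0.5*sigma^2) * T) / (sigma * sqrt(T)) = -0.51387724
d2 = d1 - sigma * sqrt(T) = -0.63635172
exp(-rT) = 0.91805314; exp(-qT) = 0.98068890
P = K * exp(-rT) * N(-d2) - S_0 * exp(-qT) * N(-d1)
N(-d1) = 0.69633109; N(-d2) = 0.73772640
P = 12.3100 * 0.91805314 * 0.73772640 - 10.7400 * 0.98068890 * 0.69633109 = 1.0030


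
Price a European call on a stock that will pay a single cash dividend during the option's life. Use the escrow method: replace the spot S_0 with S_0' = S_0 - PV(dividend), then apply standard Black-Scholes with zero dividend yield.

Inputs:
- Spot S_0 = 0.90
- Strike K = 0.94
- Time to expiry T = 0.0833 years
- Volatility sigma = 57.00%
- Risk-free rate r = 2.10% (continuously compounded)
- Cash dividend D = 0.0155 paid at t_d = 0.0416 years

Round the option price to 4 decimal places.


PV(D) = D * exp(-r * t_d) = 0.0155 * 0.99912678 = 0.01548647
S_0' = S_0 - PV(D) = 0.9000 - 0.01548647 = 0.88451353
d1 = (ln(S_0'/K) + (r + sigma^2/2)*T) / (sigma*sqrt(T)) = -0.27694453
d2 = d1 - sigma*sqrt(T) = -0.44145644
exp(-rT) = 0.99825223
N(d1) = 0.39091135; N(d2) = 0.32944129
C = S_0' * N(d1) - K * exp(-rT) * N(d2) = 0.88451353 * 0.39091135 - 0.9400 * 0.99825223 * 0.32944129 = 0.0366

Answer: Price = 0.0366


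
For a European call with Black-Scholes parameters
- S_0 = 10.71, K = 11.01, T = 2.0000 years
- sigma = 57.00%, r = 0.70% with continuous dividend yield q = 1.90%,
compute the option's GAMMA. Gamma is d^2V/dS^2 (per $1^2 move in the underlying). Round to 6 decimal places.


Answer: Gamma = 0.042002

Derivation:
d1 = 0.3390067573; d2 = -0.4670949733
phi(d1) = 0.3766641551; exp(-qT) = 0.9627129409; exp(-rT) = 0.9860975443
Gamma = exp(-qT) * phi(d1) / (S * sigma * sqrt(T)) = 0.9627129409 * 0.3766641551 / (10.7100 * 0.5700 * 1.4142135624) = 0.042002


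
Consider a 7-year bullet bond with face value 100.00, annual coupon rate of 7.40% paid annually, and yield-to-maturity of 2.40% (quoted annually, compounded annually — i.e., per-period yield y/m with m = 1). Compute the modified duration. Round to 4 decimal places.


Answer: Modified duration = 5.7550

Derivation:
Coupon per period c = face * coupon_rate / m = 7.400000
Periods per year m = 1; per-period yield y/m = 0.024000
Number of cashflows N = 7
Cashflows (t years, CF_t, discount factor 1/(1+y/m)^(m*t), PV):
  t = 1.0000: CF_t = 7.400000, DF = 0.976562, PV = 7.226562
  t = 2.0000: CF_t = 7.400000, DF = 0.953674, PV = 7.057190
  t = 3.0000: CF_t = 7.400000, DF = 0.931323, PV = 6.891787
  t = 4.0000: CF_t = 7.400000, DF = 0.909495, PV = 6.730261
  t = 5.0000: CF_t = 7.400000, DF = 0.888178, PV = 6.572520
  t = 6.0000: CF_t = 7.400000, DF = 0.867362, PV = 6.418477
  t = 7.0000: CF_t = 107.400000, DF = 0.847033, PV = 90.971339
Price P = sum_t PV_t = 131.868136
First compute Macaulay numerator sum_t t * PV_t:
  t * PV_t at t = 1.0000: 7.226562
  t * PV_t at t = 2.0000: 14.114380
  t * PV_t at t = 3.0000: 20.675361
  t * PV_t at t = 4.0000: 26.921043
  t * PV_t at t = 5.0000: 32.862602
  t * PV_t at t = 6.0000: 38.510861
  t * PV_t at t = 7.0000: 636.799370
Macaulay duration D = 777.110179 / 131.868136 = 5.893085
Modified duration = D / (1 + y/m) = 5.893085 / (1 + 0.024000) = 5.754966


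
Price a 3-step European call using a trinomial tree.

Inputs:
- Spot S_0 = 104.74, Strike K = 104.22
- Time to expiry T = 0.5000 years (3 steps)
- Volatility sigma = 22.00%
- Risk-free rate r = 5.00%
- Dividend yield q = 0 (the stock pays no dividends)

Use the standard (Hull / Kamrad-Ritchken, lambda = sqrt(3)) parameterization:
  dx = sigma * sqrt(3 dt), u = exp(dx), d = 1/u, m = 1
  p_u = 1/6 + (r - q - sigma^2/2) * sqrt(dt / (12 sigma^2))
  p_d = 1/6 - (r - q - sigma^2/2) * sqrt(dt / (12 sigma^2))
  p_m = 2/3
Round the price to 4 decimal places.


dt = T/N = 0.166667; dx = sigma*sqrt(3*dt) = 0.155563
u = exp(dx) = 1.168316; d = 1/u = 0.855933
p_u = 0.180487, p_m = 0.666667, p_d = 0.152846
Discount per step: exp(-r*dt) = 0.991701
Stock lattice S(k, j) with j the centered position index:
  k=0: S(0,+0) = 104.7400
  k=1: S(1,-1) = 89.6504; S(1,+0) = 104.7400; S(1,+1) = 122.3694
  k=2: S(2,-2) = 76.7347; S(2,-1) = 89.6504; S(2,+0) = 104.7400; S(2,+1) = 122.3694; S(2,+2) = 142.9662
  k=3: S(3,-3) = 65.6797; S(3,-2) = 76.7347; S(3,-1) = 89.6504; S(3,+0) = 104.7400; S(3,+1) = 122.3694; S(3,+2) = 142.9662; S(3,+3) = 167.0297
Terminal payoffs V(N, j) = max(S_T - K, 0):
  V(3,-3) = 0.000000; V(3,-2) = 0.000000; V(3,-1) = 0.000000; V(3,+0) = 0.520000; V(3,+1) = 18.149430; V(3,+2) = 38.746176; V(3,+3) = 62.809687
Backward induction: V(k, j) = exp(-r*dt) * [p_u * V(k+1, j+1) + p_m * V(k+1, j) + p_d * V(k+1, j-1)]
  V(2,-2) = exp(-r*dt) * [p_u*0.000000 + p_m*0.000000 + p_d*0.000000] = 0.000000
  V(2,-1) = exp(-r*dt) * [p_u*0.520000 + p_m*0.000000 + p_d*0.000000] = 0.093075
  V(2,+0) = exp(-r*dt) * [p_u*18.149430 + p_m*0.520000 + p_d*0.000000] = 3.592349
  V(2,+1) = exp(-r*dt) * [p_u*38.746176 + p_m*18.149430 + p_d*0.520000] = 19.013191
  V(2,+2) = exp(-r*dt) * [p_u*62.809687 + p_m*38.746176 + p_d*18.149430] = 39.609747
  V(1,-1) = exp(-r*dt) * [p_u*3.592349 + p_m*0.093075 + p_d*0.000000] = 0.704528
  V(1,+0) = exp(-r*dt) * [p_u*19.013191 + p_m*3.592349 + p_d*0.093075] = 5.792295
  V(1,+1) = exp(-r*dt) * [p_u*39.609747 + p_m*19.013191 + p_d*3.592349] = 20.204522
  V(0,+0) = exp(-r*dt) * [p_u*20.204522 + p_m*5.792295 + p_d*0.704528] = 7.552674

Answer: Price = V(0,0) = 7.5527


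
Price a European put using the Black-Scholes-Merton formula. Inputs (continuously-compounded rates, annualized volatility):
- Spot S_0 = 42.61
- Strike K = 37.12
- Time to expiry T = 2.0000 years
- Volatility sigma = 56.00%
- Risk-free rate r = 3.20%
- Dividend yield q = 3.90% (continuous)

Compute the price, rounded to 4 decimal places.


Answer: Price = 9.2625

Derivation:
d1 = (ln(S/K) + (r - q + 0.5*sigma^2) * T) / (sigma * sqrt(T)) = 0.55246892
d2 = d1 - sigma * sqrt(T) = -0.23949068
exp(-rT) = 0.93800500; exp(-qT) = 0.92496443
P = K * exp(-rT) * N(-d2) - S_0 * exp(-qT) * N(-d1)
N(-d1) = 0.29031356; N(-d2) = 0.59463744
P = 37.1200 * 0.93800500 * 0.59463744 - 42.6100 * 0.92496443 * 0.29031356 = 9.2625


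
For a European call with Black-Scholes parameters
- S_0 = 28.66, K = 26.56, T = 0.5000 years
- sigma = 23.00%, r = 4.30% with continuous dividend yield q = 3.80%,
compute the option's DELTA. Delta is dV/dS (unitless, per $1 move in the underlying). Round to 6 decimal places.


Answer: Delta = 0.700388

Derivation:
d1 = 0.5645853992; d2 = 0.4019508395
phi(d1) = 0.3401675905; exp(-qT) = 0.9811793622; exp(-rT) = 0.9787294775
N(d1) = 0.7138221007
Delta = exp(-qT) * N(d1) = 0.9811793622 * 0.7138221007 = 0.700388


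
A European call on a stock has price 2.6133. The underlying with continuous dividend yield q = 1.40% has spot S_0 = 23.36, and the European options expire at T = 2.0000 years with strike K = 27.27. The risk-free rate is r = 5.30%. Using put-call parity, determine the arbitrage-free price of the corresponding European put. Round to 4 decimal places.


Put-call parity: C - P = S_0 * exp(-qT) - K * exp(-rT).
S_0 * exp(-qT) = 23.3600 * 0.97238837 = 22.71499225
K * exp(-rT) = 27.2700 * 0.89942465 = 24.52731015
P = C - S*exp(-qT) + K*exp(-rT)
P = 2.6133 - 22.71499225 + 24.52731015 = 4.4256

Answer: Put price = 4.4256


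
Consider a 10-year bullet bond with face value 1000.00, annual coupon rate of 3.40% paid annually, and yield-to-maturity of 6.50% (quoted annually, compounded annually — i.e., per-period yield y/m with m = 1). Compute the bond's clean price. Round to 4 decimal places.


Answer: Price = 777.1463

Derivation:
Coupon per period c = face * coupon_rate / m = 34.000000
Periods per year m = 1; per-period yield y/m = 0.065000
Number of cashflows N = 10
Cashflows (t years, CF_t, discount factor 1/(1+y/m)^(m*t), PV):
  t = 1.0000: CF_t = 34.000000, DF = 0.938967, PV = 31.924883
  t = 2.0000: CF_t = 34.000000, DF = 0.881659, PV = 29.976416
  t = 3.0000: CF_t = 34.000000, DF = 0.827849, PV = 28.146869
  t = 4.0000: CF_t = 34.000000, DF = 0.777323, PV = 26.428985
  t = 5.0000: CF_t = 34.000000, DF = 0.729881, PV = 24.815948
  t = 6.0000: CF_t = 34.000000, DF = 0.685334, PV = 23.301360
  t = 7.0000: CF_t = 34.000000, DF = 0.643506, PV = 21.879211
  t = 8.0000: CF_t = 34.000000, DF = 0.604231, PV = 20.543860
  t = 9.0000: CF_t = 34.000000, DF = 0.567353, PV = 19.290010
  t = 10.0000: CF_t = 1034.000000, DF = 0.532726, PV = 550.838721
Price P = sum_t PV_t = 777.146263


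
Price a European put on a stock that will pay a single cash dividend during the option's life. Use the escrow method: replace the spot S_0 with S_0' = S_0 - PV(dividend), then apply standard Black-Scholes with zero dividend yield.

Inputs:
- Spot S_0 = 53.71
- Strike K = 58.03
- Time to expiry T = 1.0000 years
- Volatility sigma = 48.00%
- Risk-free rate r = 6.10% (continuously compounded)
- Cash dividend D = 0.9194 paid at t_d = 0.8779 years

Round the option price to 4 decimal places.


PV(D) = D * exp(-r * t_d) = 0.9194 * 0.94785675 = 0.87145949
S_0' = S_0 - PV(D) = 53.7100 - 0.87145949 = 52.83854051
d1 = (ln(S_0'/K) + (r + sigma^2/2)*T) / (sigma*sqrt(T)) = 0.17183488
d2 = d1 - sigma*sqrt(T) = -0.30816512
exp(-rT) = 0.94082324
N(-d1) = 0.43178367; N(-d2) = 0.62102166
P = K * exp(-rT) * N(-d2) - S_0' * N(-d1) = 58.0300 * 0.94082324 * 0.62102166 - 52.83854051 * 0.43178367 = 11.0905

Answer: Price = 11.0905


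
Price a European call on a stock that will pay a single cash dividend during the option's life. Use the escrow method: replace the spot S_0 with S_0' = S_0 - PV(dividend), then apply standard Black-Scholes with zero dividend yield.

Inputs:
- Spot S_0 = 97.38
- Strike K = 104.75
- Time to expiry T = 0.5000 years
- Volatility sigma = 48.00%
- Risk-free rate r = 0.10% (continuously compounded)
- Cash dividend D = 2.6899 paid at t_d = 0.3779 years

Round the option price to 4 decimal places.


Answer: Price = 9.0094

Derivation:
PV(D) = D * exp(-r * t_d) = 2.6899 * 0.99962217 = 2.68888368
S_0' = S_0 - PV(D) = 97.3800 - 2.68888368 = 94.69111632
d1 = (ln(S_0'/K) + (r + sigma^2/2)*T) / (sigma*sqrt(T)) = -0.12626680
d2 = d1 - sigma*sqrt(T) = -0.46567805
exp(-rT) = 0.99950012
N(d1) = 0.44976037; N(d2) = 0.32072298
C = S_0' * N(d1) - K * exp(-rT) * N(d2) = 94.69111632 * 0.44976037 - 104.7500 * 0.99950012 * 0.32072298 = 9.0094


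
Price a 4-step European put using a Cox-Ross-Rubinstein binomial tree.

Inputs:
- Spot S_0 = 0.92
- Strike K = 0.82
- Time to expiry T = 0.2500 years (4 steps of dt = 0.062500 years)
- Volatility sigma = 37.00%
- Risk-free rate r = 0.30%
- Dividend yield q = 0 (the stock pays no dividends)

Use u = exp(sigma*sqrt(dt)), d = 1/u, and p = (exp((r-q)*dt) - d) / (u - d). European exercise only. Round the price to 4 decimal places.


Answer: Price = V(0,0) = 0.0288

Derivation:
dt = T/N = 0.062500
u = exp(sigma*sqrt(dt)) = 1.096913; d = 1/u = 0.911649
p = (exp((r-q)*dt) - d) / (u - d) = 0.477904
Discount per step: exp(-r*dt) = 0.999813
Stock lattice S(k, i) with i counting down-moves:
  k=0: S(0,0) = 0.9200
  k=1: S(1,0) = 1.0092; S(1,1) = 0.8387
  k=2: S(2,0) = 1.1070; S(2,1) = 0.9200; S(2,2) = 0.7646
  k=3: S(3,0) = 1.2142; S(3,1) = 1.0092; S(3,2) = 0.8387; S(3,3) = 0.6971
  k=4: S(4,0) = 1.3319; S(4,1) = 1.1070; S(4,2) = 0.9200; S(4,3) = 0.7646; S(4,4) = 0.6355
Terminal payoffs V(N, i) = max(K - S_T, 0):
  V(4,0) = 0.000000; V(4,1) = 0.000000; V(4,2) = 0.000000; V(4,3) = 0.055384; V(4,4) = 0.184524
Backward induction: V(k, i) = exp(-r*dt) * [p * V(k+1, i) + (1-p) * V(k+1, i+1)].
  V(3,0) = exp(-r*dt) * [p*0.000000 + (1-p)*0.000000] = 0.000000
  V(3,1) = exp(-r*dt) * [p*0.000000 + (1-p)*0.000000] = 0.000000
  V(3,2) = exp(-r*dt) * [p*0.000000 + (1-p)*0.055384] = 0.028910
  V(3,3) = exp(-r*dt) * [p*0.055384 + (1-p)*0.184524] = 0.122785
  V(2,0) = exp(-r*dt) * [p*0.000000 + (1-p)*0.000000] = 0.000000
  V(2,1) = exp(-r*dt) * [p*0.000000 + (1-p)*0.028910] = 0.015091
  V(2,2) = exp(-r*dt) * [p*0.028910 + (1-p)*0.122785] = 0.077907
  V(1,0) = exp(-r*dt) * [p*0.000000 + (1-p)*0.015091] = 0.007878
  V(1,1) = exp(-r*dt) * [p*0.015091 + (1-p)*0.077907] = 0.047878
  V(0,0) = exp(-r*dt) * [p*0.007878 + (1-p)*0.047878] = 0.028756


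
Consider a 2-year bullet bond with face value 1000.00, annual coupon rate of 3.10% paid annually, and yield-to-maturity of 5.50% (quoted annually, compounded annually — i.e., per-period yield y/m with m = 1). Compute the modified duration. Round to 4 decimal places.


Answer: Modified duration = 1.8666

Derivation:
Coupon per period c = face * coupon_rate / m = 31.000000
Periods per year m = 1; per-period yield y/m = 0.055000
Number of cashflows N = 2
Cashflows (t years, CF_t, discount factor 1/(1+y/m)^(m*t), PV):
  t = 1.0000: CF_t = 31.000000, DF = 0.947867, PV = 29.383886
  t = 2.0000: CF_t = 1031.000000, DF = 0.898452, PV = 926.304441
Price P = sum_t PV_t = 955.688327
First compute Macaulay numerator sum_t t * PV_t:
  t * PV_t at t = 1.0000: 29.383886
  t * PV_t at t = 2.0000: 1852.608881
Macaulay duration D = 1881.992767 / 955.688327 = 1.969254
Modified duration = D / (1 + y/m) = 1.969254 / (1 + 0.055000) = 1.866591


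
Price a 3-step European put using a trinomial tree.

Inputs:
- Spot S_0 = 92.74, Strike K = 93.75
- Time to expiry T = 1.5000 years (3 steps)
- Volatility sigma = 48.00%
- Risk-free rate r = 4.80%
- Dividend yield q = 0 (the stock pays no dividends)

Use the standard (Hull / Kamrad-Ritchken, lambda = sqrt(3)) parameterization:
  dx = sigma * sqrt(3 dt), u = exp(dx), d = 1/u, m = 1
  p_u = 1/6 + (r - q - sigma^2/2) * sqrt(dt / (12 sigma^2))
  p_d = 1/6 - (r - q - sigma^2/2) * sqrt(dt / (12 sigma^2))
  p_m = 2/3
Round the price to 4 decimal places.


dt = T/N = 0.500000; dx = sigma*sqrt(3*dt) = 0.587878
u = exp(dx) = 1.800164; d = 1/u = 0.555505
p_u = 0.138089, p_m = 0.666667, p_d = 0.195244
Discount per step: exp(-r*dt) = 0.976286
Stock lattice S(k, j) with j the centered position index:
  k=0: S(0,+0) = 92.7400
  k=1: S(1,-1) = 51.5175; S(1,+0) = 92.7400; S(1,+1) = 166.9472
  k=2: S(2,-2) = 28.6183; S(2,-1) = 51.5175; S(2,+0) = 92.7400; S(2,+1) = 166.9472; S(2,+2) = 300.5322
  k=3: S(3,-3) = 15.8976; S(3,-2) = 28.6183; S(3,-1) = 51.5175; S(3,+0) = 92.7400; S(3,+1) = 166.9472; S(3,+2) = 300.5322; S(3,+3) = 541.0071
Terminal payoffs V(N, j) = max(K - S_T, 0):
  V(3,-3) = 77.852414; V(3,-2) = 65.131745; V(3,-1) = 42.232460; V(3,+0) = 1.010000; V(3,+1) = 0.000000; V(3,+2) = 0.000000; V(3,+3) = 0.000000
Backward induction: V(k, j) = exp(-r*dt) * [p_u * V(k+1, j+1) + p_m * V(k+1, j) + p_d * V(k+1, j-1)]
  V(2,-2) = exp(-r*dt) * [p_u*42.232460 + p_m*65.131745 + p_d*77.852414] = 62.924771
  V(2,-1) = exp(-r*dt) * [p_u*1.010000 + p_m*42.232460 + p_d*65.131745] = 40.038481
  V(2,+0) = exp(-r*dt) * [p_u*0.000000 + p_m*1.010000 + p_d*42.232460] = 8.707463
  V(2,+1) = exp(-r*dt) * [p_u*0.000000 + p_m*0.000000 + p_d*1.010000] = 0.192520
  V(2,+2) = exp(-r*dt) * [p_u*0.000000 + p_m*0.000000 + p_d*0.000000] = 0.000000
  V(1,-1) = exp(-r*dt) * [p_u*8.707463 + p_m*40.038481 + p_d*62.924771] = 39.227565
  V(1,+0) = exp(-r*dt) * [p_u*0.192520 + p_m*8.707463 + p_d*40.038481] = 13.325163
  V(1,+1) = exp(-r*dt) * [p_u*0.000000 + p_m*0.192520 + p_d*8.707463] = 1.785067
  V(0,+0) = exp(-r*dt) * [p_u*1.785067 + p_m*13.325163 + p_d*39.227565] = 16.390752

Answer: Price = V(0,0) = 16.3908


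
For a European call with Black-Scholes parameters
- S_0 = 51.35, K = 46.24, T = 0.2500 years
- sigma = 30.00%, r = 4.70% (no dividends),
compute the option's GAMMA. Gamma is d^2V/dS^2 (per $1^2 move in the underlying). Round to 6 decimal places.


d1 = 0.8521314134; d2 = 0.7021314134
phi(d1) = 0.2774810862; exp(-qT) = 1.0000000000; exp(-rT) = 0.9883187617
Gamma = exp(-qT) * phi(d1) / (S * sigma * sqrt(T)) = 1.0000000000 * 0.2774810862 / (51.3500 * 0.3000 * 0.5000000000) = 0.036025

Answer: Gamma = 0.036025


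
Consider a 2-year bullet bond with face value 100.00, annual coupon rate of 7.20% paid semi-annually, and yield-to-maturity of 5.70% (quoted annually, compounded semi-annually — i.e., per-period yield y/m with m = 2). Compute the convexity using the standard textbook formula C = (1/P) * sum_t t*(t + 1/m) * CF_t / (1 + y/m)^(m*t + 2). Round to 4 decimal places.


Answer: Convexity = 4.4115

Derivation:
Coupon per period c = face * coupon_rate / m = 3.600000
Periods per year m = 2; per-period yield y/m = 0.028500
Number of cashflows N = 4
Cashflows (t years, CF_t, discount factor 1/(1+y/m)^(m*t), PV):
  t = 0.5000: CF_t = 3.600000, DF = 0.972290, PV = 3.500243
  t = 1.0000: CF_t = 3.600000, DF = 0.945347, PV = 3.403250
  t = 1.5000: CF_t = 3.600000, DF = 0.919152, PV = 3.308945
  t = 2.0000: CF_t = 103.600000, DF = 0.893682, PV = 92.585414
Price P = sum_t PV_t = 102.797853
Convexity numerator sum_t t*(t + 1/m) * CF_t / (1+y/m)^(m*t + 2):
  t = 0.5000: term = 1.654473
  t = 1.0000: term = 4.825881
  t = 1.5000: term = 9.384308
  t = 2.0000: term = 437.626874
Convexity = (1/P) * sum = 453.491536 / 102.797853 = 4.411488


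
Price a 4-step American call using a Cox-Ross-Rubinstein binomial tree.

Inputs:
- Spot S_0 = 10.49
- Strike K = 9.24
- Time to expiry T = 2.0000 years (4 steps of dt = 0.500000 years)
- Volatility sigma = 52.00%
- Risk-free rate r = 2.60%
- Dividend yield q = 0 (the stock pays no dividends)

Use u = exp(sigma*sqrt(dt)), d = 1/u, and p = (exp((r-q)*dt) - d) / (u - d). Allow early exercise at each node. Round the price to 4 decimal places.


dt = T/N = 0.500000
u = exp(sigma*sqrt(dt)) = 1.444402; d = 1/u = 0.692328
p = (exp((r-q)*dt) - d) / (u - d) = 0.426496
Discount per step: exp(-r*dt) = 0.987084
Stock lattice S(k, i) with i counting down-moves:
  k=0: S(0,0) = 10.4900
  k=1: S(1,0) = 15.1518; S(1,1) = 7.2625
  k=2: S(2,0) = 21.8853; S(2,1) = 10.4900; S(2,2) = 5.0280
  k=3: S(3,0) = 31.6111; S(3,1) = 15.1518; S(3,2) = 7.2625; S(3,3) = 3.4811
  k=4: S(4,0) = 45.6592; S(4,1) = 21.8853; S(4,2) = 10.4900; S(4,3) = 5.0280; S(4,4) = 2.4100
Terminal payoffs V(N, i) = max(S_T - K, 0):
  V(4,0) = 36.419173; V(4,1) = 12.645263; V(4,2) = 1.250000; V(4,3) = 0.000000; V(4,4) = 0.000000
Backward induction: V(k, i) = exp(-r*dt) * [p * V(k+1, i) + (1-p) * V(k+1, i+1)]; then take max(V_cont, immediate exercise) for American.
  V(3,0) = exp(-r*dt) * [p*36.419173 + (1-p)*12.645263] = 22.490464; exercise = 22.371121; V(3,0) = max -> 22.490464
  V(3,1) = exp(-r*dt) * [p*12.645263 + (1-p)*1.250000] = 6.031122; exercise = 5.911779; V(3,1) = max -> 6.031122
  V(3,2) = exp(-r*dt) * [p*1.250000 + (1-p)*0.000000] = 0.526235; exercise = 0.000000; V(3,2) = max -> 0.526235
  V(3,3) = exp(-r*dt) * [p*0.000000 + (1-p)*0.000000] = 0.000000; exercise = 0.000000; V(3,3) = max -> 0.000000
  V(2,0) = exp(-r*dt) * [p*22.490464 + (1-p)*6.031122] = 12.882406; exercise = 12.645263; V(2,0) = max -> 12.882406
  V(2,1) = exp(-r*dt) * [p*6.031122 + (1-p)*0.526235] = 2.836928; exercise = 1.250000; V(2,1) = max -> 2.836928
  V(2,2) = exp(-r*dt) * [p*0.526235 + (1-p)*0.000000] = 0.221538; exercise = 0.000000; V(2,2) = max -> 0.221538
  V(1,0) = exp(-r*dt) * [p*12.882406 + (1-p)*2.836928] = 7.029310; exercise = 5.911779; V(1,0) = max -> 7.029310
  V(1,1) = exp(-r*dt) * [p*2.836928 + (1-p)*0.221538] = 1.319724; exercise = 0.000000; V(1,1) = max -> 1.319724
  V(0,0) = exp(-r*dt) * [p*7.029310 + (1-p)*1.319724] = 3.706345; exercise = 1.250000; V(0,0) = max -> 3.706345

Answer: Price = V(0,0) = 3.7063


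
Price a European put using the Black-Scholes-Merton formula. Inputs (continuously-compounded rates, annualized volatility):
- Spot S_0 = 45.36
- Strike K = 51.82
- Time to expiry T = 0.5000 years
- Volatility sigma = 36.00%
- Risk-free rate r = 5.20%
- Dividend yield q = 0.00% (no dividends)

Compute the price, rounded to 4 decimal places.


Answer: Price = 7.8398

Derivation:
d1 = (ln(S/K) + (r - q + 0.5*sigma^2) * T) / (sigma * sqrt(T)) = -0.29362812
d2 = d1 - sigma * sqrt(T) = -0.54818656
exp(-rT) = 0.97433509; exp(-qT) = 1.00000000
P = K * exp(-rT) * N(-d2) - S_0 * exp(-qT) * N(-d1)
N(-d1) = 0.61547896; N(-d2) = 0.70821809
P = 51.8200 * 0.97433509 * 0.70821809 - 45.3600 * 1.00000000 * 0.61547896 = 7.8398


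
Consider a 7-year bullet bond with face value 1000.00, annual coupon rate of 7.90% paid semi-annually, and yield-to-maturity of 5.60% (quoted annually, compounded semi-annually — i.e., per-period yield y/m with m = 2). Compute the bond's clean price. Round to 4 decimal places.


Answer: Price = 1131.6937

Derivation:
Coupon per period c = face * coupon_rate / m = 39.500000
Periods per year m = 2; per-period yield y/m = 0.028000
Number of cashflows N = 14
Cashflows (t years, CF_t, discount factor 1/(1+y/m)^(m*t), PV):
  t = 0.5000: CF_t = 39.500000, DF = 0.972763, PV = 38.424125
  t = 1.0000: CF_t = 39.500000, DF = 0.946267, PV = 37.377553
  t = 1.5000: CF_t = 39.500000, DF = 0.920493, PV = 36.359487
  t = 2.0000: CF_t = 39.500000, DF = 0.895422, PV = 35.369151
  t = 2.5000: CF_t = 39.500000, DF = 0.871033, PV = 34.405789
  t = 3.0000: CF_t = 39.500000, DF = 0.847308, PV = 33.468666
  t = 3.5000: CF_t = 39.500000, DF = 0.824230, PV = 32.557068
  t = 4.0000: CF_t = 39.500000, DF = 0.801780, PV = 31.670300
  t = 4.5000: CF_t = 39.500000, DF = 0.779941, PV = 30.807685
  t = 5.0000: CF_t = 39.500000, DF = 0.758698, PV = 29.968565
  t = 5.5000: CF_t = 39.500000, DF = 0.738033, PV = 29.152301
  t = 6.0000: CF_t = 39.500000, DF = 0.717931, PV = 28.358269
  t = 6.5000: CF_t = 39.500000, DF = 0.698376, PV = 27.585865
  t = 7.0000: CF_t = 1039.500000, DF = 0.679354, PV = 706.188902
Price P = sum_t PV_t = 1131.693727


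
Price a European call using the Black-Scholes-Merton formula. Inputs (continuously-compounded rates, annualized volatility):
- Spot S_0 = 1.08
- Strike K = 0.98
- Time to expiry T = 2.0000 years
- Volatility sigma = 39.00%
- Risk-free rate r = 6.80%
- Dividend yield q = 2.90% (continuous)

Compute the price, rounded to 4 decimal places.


Answer: Price = 0.2954

Derivation:
d1 = (ln(S/K) + (r - q + 0.5*sigma^2) * T) / (sigma * sqrt(T)) = 0.59336004
d2 = d1 - sigma * sqrt(T) = 0.04181675
exp(-rT) = 0.87284263; exp(-qT) = 0.94364995
C = S_0 * exp(-qT) * N(d1) - K * exp(-rT) * N(d2)
N(d1) = 0.72352989; N(d2) = 0.51667761
C = 1.0800 * 0.94364995 * 0.72352989 - 0.9800 * 0.87284263 * 0.51667761 = 0.2954


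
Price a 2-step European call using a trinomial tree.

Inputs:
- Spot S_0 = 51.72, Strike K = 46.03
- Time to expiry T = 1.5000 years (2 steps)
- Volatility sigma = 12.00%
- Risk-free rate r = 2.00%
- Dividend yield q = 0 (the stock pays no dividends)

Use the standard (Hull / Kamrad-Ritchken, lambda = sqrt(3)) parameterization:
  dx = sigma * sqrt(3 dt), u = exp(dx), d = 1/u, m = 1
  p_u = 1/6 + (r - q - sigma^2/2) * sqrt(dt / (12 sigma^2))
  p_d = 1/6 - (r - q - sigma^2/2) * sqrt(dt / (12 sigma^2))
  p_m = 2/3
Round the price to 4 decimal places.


dt = T/N = 0.750000; dx = sigma*sqrt(3*dt) = 0.180000
u = exp(dx) = 1.197217; d = 1/u = 0.835270
p_u = 0.193333, p_m = 0.666667, p_d = 0.140000
Discount per step: exp(-r*dt) = 0.985112
Stock lattice S(k, j) with j the centered position index:
  k=0: S(0,+0) = 51.7200
  k=1: S(1,-1) = 43.2002; S(1,+0) = 51.7200; S(1,+1) = 61.9201
  k=2: S(2,-2) = 36.0838; S(2,-1) = 43.2002; S(2,+0) = 51.7200; S(2,+1) = 61.9201; S(2,+2) = 74.1318
Terminal payoffs V(N, j) = max(S_T - K, 0):
  V(2,-2) = 0.000000; V(2,-1) = 0.000000; V(2,+0) = 5.690000; V(2,+1) = 15.890082; V(2,+2) = 28.101797
Backward induction: V(k, j) = exp(-r*dt) * [p_u * V(k+1, j+1) + p_m * V(k+1, j) + p_d * V(k+1, j-1)]
  V(1,-1) = exp(-r*dt) * [p_u*5.690000 + p_m*0.000000 + p_d*0.000000] = 1.083689
  V(1,+0) = exp(-r*dt) * [p_u*15.890082 + p_m*5.690000 + p_d*0.000000] = 6.763203
  V(1,+1) = exp(-r*dt) * [p_u*28.101797 + p_m*15.890082 + p_d*5.690000] = 16.572540
  V(0,+0) = exp(-r*dt) * [p_u*16.572540 + p_m*6.763203 + p_d*1.083689] = 7.747455

Answer: Price = V(0,0) = 7.7475


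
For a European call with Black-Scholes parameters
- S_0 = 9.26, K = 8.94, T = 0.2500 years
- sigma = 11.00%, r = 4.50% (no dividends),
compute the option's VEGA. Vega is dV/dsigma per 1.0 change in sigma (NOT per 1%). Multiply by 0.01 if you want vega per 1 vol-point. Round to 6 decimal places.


Answer: Vega = 1.263501

Derivation:
d1 = 0.8714719904; d2 = 0.8164719904
phi(d1) = 0.2728944337; exp(-qT) = 1.0000000000; exp(-rT) = 0.9888130446
Vega = S * exp(-qT) * phi(d1) * sqrt(T) = 9.2600 * 1.0000000000 * 0.2728944337 * 0.5000000000 = 1.263501


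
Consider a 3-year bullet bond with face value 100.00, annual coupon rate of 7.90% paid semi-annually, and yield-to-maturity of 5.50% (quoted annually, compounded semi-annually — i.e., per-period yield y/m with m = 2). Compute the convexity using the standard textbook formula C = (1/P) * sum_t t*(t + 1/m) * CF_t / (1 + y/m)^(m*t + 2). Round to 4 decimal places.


Answer: Convexity = 8.7964

Derivation:
Coupon per period c = face * coupon_rate / m = 3.950000
Periods per year m = 2; per-period yield y/m = 0.027500
Number of cashflows N = 6
Cashflows (t years, CF_t, discount factor 1/(1+y/m)^(m*t), PV):
  t = 0.5000: CF_t = 3.950000, DF = 0.973236, PV = 3.844282
  t = 1.0000: CF_t = 3.950000, DF = 0.947188, PV = 3.741394
  t = 1.5000: CF_t = 3.950000, DF = 0.921838, PV = 3.641259
  t = 2.0000: CF_t = 3.950000, DF = 0.897166, PV = 3.543805
  t = 2.5000: CF_t = 3.950000, DF = 0.873154, PV = 3.448958
  t = 3.0000: CF_t = 103.950000, DF = 0.849785, PV = 88.335142
Price P = sum_t PV_t = 106.554840
Convexity numerator sum_t t*(t + 1/m) * CF_t / (1+y/m)^(m*t + 2):
  t = 0.5000: term = 1.820630
  t = 1.0000: term = 5.315707
  t = 1.5000: term = 10.346875
  t = 2.0000: term = 16.783252
  t = 2.5000: term = 24.501098
  t = 3.0000: term = 878.535162
Convexity = (1/P) * sum = 937.302724 / 106.554840 = 8.796435


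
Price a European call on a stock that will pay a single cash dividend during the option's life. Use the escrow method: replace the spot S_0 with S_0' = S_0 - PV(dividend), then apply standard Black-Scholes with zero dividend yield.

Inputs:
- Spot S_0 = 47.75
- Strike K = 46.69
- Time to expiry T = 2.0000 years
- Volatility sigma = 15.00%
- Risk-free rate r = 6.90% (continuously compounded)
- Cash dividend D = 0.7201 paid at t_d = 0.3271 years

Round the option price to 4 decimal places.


PV(D) = D * exp(-r * t_d) = 0.7201 * 0.97768289 = 0.70402945
S_0' = S_0 - PV(D) = 47.7500 - 0.70402945 = 47.04597055
d1 = (ln(S_0'/K) + (r + sigma^2/2)*T) / (sigma*sqrt(T)) = 0.79240843
d2 = d1 - sigma*sqrt(T) = 0.58027639
exp(-rT) = 0.87109869
N(d1) = 0.78593872; N(d2) = 0.71913588
C = S_0' * N(d1) - K * exp(-rT) * N(d2) = 47.04597055 * 0.78593872 - 46.6900 * 0.87109869 * 0.71913588 = 7.7268

Answer: Price = 7.7268


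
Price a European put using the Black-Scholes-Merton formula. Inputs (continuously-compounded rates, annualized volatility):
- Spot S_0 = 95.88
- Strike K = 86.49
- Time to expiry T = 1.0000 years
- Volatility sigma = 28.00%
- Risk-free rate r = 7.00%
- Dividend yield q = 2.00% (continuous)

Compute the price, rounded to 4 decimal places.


Answer: Price = 4.4568

Derivation:
d1 = (ln(S/K) + (r - q + 0.5*sigma^2) * T) / (sigma * sqrt(T)) = 0.68667360
d2 = d1 - sigma * sqrt(T) = 0.40667360
exp(-rT) = 0.93239382; exp(-qT) = 0.98019867
P = K * exp(-rT) * N(-d2) - S_0 * exp(-qT) * N(-d1)
N(-d1) = 0.24614422; N(-d2) = 0.34212386
P = 86.4900 * 0.93239382 * 0.34212386 - 95.8800 * 0.98019867 * 0.24614422 = 4.4568


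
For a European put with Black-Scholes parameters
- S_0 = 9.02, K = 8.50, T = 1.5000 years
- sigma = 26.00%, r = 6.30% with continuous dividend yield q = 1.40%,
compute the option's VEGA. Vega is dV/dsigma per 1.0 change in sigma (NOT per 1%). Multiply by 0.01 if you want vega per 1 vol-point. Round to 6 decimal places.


d1 = 0.5765036485; d2 = 0.2580699819
phi(d1) = 0.3378623343; exp(-qT) = 0.9792189646; exp(-rT) = 0.9098277346
Vega = S * exp(-qT) * phi(d1) * sqrt(T) = 9.0200 * 0.9792189646 * 0.3378623343 * 1.2247448714 = 3.654869

Answer: Vega = 3.654869


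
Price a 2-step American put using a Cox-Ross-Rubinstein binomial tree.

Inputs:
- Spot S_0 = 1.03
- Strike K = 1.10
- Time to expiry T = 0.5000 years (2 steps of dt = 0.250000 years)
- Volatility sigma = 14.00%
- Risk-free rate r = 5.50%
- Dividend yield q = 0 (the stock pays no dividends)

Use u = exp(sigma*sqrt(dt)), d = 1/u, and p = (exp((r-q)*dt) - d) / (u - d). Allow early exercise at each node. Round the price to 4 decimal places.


Answer: Price = V(0,0) = 0.0742

Derivation:
dt = T/N = 0.250000
u = exp(sigma*sqrt(dt)) = 1.072508; d = 1/u = 0.932394
p = (exp((r-q)*dt) - d) / (u - d) = 0.581319
Discount per step: exp(-r*dt) = 0.986344
Stock lattice S(k, i) with i counting down-moves:
  k=0: S(0,0) = 1.0300
  k=1: S(1,0) = 1.1047; S(1,1) = 0.9604
  k=2: S(2,0) = 1.1848; S(2,1) = 1.0300; S(2,2) = 0.8954
Terminal payoffs V(N, i) = max(K - S_T, 0):
  V(2,0) = 0.000000; V(2,1) = 0.070000; V(2,2) = 0.204561
Backward induction: V(k, i) = exp(-r*dt) * [p * V(k+1, i) + (1-p) * V(k+1, i+1)]; then take max(V_cont, immediate exercise) for American.
  V(1,0) = exp(-r*dt) * [p*0.000000 + (1-p)*0.070000] = 0.028907; exercise = 0.000000; V(1,0) = max -> 0.028907
  V(1,1) = exp(-r*dt) * [p*0.070000 + (1-p)*0.204561] = 0.124613; exercise = 0.139634; V(1,1) = max -> 0.139634
  V(0,0) = exp(-r*dt) * [p*0.028907 + (1-p)*0.139634] = 0.074239; exercise = 0.070000; V(0,0) = max -> 0.074239


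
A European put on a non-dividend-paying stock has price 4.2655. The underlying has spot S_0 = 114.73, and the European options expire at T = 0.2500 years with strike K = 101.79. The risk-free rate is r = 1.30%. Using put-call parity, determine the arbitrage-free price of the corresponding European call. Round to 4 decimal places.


Put-call parity: C - P = S_0 * exp(-qT) - K * exp(-rT).
S_0 * exp(-qT) = 114.7300 * 1.00000000 = 114.73000000
K * exp(-rT) = 101.7900 * 0.99675528 = 101.45971950
C = P + S*exp(-qT) - K*exp(-rT)
C = 4.2655 + 114.73000000 - 101.45971950 = 17.5358

Answer: Call price = 17.5358


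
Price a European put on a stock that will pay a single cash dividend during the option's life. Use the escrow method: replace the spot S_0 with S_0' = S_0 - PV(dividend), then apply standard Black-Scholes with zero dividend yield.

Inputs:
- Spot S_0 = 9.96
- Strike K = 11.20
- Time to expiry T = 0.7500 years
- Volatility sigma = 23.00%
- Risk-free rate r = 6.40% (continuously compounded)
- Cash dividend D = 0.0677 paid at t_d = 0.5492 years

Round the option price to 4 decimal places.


Answer: Price = 1.2645

Derivation:
PV(D) = D * exp(-r * t_d) = 0.0677 * 0.96546174 = 0.06536176
S_0' = S_0 - PV(D) = 9.9600 - 0.06536176 = 9.89463824
d1 = (ln(S_0'/K) + (r + sigma^2/2)*T) / (sigma*sqrt(T)) = -0.28156248
d2 = d1 - sigma*sqrt(T) = -0.48074832
exp(-rT) = 0.95313379
N(-d1) = 0.61086049; N(-d2) = 0.68465231
P = K * exp(-rT) * N(-d2) - S_0' * N(-d1) = 11.2000 * 0.95313379 * 0.68465231 - 9.89463824 * 0.61086049 = 1.2645


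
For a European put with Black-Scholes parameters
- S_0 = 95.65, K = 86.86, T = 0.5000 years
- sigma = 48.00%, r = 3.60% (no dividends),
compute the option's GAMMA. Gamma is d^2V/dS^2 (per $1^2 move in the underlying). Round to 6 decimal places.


Answer: Gamma = 0.010808

Derivation:
d1 = 0.5067541699; d2 = 0.1673429150
phi(d1) = 0.3508703743; exp(-qT) = 1.0000000000; exp(-rT) = 0.9821610324
Gamma = exp(-qT) * phi(d1) / (S * sigma * sqrt(T)) = 1.0000000000 * 0.3508703743 / (95.6500 * 0.4800 * 0.7071067812) = 0.010808


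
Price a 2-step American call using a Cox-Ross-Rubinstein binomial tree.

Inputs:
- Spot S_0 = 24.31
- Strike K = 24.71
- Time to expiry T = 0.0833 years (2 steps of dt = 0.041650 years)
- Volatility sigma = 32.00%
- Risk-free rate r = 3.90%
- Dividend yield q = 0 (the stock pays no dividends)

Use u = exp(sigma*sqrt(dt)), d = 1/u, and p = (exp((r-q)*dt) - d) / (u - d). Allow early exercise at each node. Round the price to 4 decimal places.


Answer: Price = V(0,0) = 0.7340

Derivation:
dt = T/N = 0.041650
u = exp(sigma*sqrt(dt)) = 1.067486; d = 1/u = 0.936780
p = (exp((r-q)*dt) - d) / (u - d) = 0.496117
Discount per step: exp(-r*dt) = 0.998377
Stock lattice S(k, i) with i counting down-moves:
  k=0: S(0,0) = 24.3100
  k=1: S(1,0) = 25.9506; S(1,1) = 22.7731
  k=2: S(2,0) = 27.7019; S(2,1) = 24.3100; S(2,2) = 21.3334
Terminal payoffs V(N, i) = max(S_T - K, 0):
  V(2,0) = 2.991903; V(2,1) = 0.000000; V(2,2) = 0.000000
Backward induction: V(k, i) = exp(-r*dt) * [p * V(k+1, i) + (1-p) * V(k+1, i+1)]; then take max(V_cont, immediate exercise) for American.
  V(1,0) = exp(-r*dt) * [p*2.991903 + (1-p)*0.000000] = 1.481924; exercise = 1.240593; V(1,0) = max -> 1.481924
  V(1,1) = exp(-r*dt) * [p*0.000000 + (1-p)*0.000000] = 0.000000; exercise = 0.000000; V(1,1) = max -> 0.000000
  V(0,0) = exp(-r*dt) * [p*1.481924 + (1-p)*0.000000] = 0.734014; exercise = 0.000000; V(0,0) = max -> 0.734014
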